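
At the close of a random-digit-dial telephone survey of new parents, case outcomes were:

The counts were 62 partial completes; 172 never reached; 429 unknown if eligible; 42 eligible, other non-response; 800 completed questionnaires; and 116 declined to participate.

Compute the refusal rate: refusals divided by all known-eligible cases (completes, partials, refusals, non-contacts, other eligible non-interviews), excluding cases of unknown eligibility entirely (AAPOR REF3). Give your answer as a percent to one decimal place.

9.7%

Numerator: 116
Base: 800 + 62 + 116 + 172 + 42 = 1192
REF3 = 116 / 1192 = 0.0973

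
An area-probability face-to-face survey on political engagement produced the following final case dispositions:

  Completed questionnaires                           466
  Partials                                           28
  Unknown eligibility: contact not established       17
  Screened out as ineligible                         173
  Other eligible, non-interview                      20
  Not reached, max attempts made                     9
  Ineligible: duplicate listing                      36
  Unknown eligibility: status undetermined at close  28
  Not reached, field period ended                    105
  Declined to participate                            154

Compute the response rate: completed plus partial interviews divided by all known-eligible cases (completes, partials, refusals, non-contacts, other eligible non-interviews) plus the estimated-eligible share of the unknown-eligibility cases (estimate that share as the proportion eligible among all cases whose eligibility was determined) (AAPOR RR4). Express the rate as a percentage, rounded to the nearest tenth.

60.4%

Non-contacts = 105 + 9 = 114
Unknown eligibility = 17 + 28 = 45
Ineligible = 173 + 36 = 209
Numerator → 466 + 28 = 494
Eligible (known) → 466 + 28 + 154 + 114 + 20 = 782
e = 782 / (782 + 209) = 782 / 991 = 0.7891
Estimated eligible among unknowns → 0.7891 × 45 = 35.51
Base → 782 + 35.51 = 817.51
RR4 = 494 / 817.51 = 0.6043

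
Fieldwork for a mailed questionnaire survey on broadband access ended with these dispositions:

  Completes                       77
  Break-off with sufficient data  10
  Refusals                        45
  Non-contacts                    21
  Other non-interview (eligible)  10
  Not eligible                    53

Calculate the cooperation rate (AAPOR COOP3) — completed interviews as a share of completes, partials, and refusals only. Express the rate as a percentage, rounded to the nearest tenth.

58.3%

Numerator: 77
Denominator: 77 + 10 + 45 = 132
COOP3 = 77 / 132 = 0.5833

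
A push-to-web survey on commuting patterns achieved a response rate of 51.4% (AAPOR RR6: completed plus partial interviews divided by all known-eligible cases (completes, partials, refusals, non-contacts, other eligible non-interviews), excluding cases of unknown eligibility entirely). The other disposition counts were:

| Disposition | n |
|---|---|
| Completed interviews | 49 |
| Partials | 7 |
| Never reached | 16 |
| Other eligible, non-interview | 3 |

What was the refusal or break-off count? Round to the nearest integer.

Numerator → 49 + 7 = 56
RR6 = 56 / D = 0.514
D = 56 / 0.514 = 108.9
Other denominator terms total 75
refusal or break-off = 108.9 − 75 ≈ 34

34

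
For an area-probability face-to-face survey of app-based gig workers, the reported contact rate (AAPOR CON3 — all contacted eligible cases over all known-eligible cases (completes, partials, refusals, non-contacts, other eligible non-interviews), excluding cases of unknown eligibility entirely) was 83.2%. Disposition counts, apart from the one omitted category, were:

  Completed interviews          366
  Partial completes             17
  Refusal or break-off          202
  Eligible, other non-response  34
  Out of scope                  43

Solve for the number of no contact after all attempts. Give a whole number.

Num = 366 + 17 + 202 + 34 = 619
CON3 = 619 / D = 0.832
D = 619 / 0.832 = 744.0
Other denominator terms total 619
no contact after all attempts = 744.0 − 619 ≈ 125

125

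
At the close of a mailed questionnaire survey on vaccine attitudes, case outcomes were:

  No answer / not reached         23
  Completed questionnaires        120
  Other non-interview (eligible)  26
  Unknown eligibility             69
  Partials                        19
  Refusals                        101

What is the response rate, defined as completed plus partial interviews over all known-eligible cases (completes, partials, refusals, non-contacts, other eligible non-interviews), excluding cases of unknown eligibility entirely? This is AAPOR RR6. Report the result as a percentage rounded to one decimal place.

48.1%

Top: 120 + 19 = 139
Denom: 120 + 19 + 101 + 23 + 26 = 289
RR6 = 139 / 289 = 0.4810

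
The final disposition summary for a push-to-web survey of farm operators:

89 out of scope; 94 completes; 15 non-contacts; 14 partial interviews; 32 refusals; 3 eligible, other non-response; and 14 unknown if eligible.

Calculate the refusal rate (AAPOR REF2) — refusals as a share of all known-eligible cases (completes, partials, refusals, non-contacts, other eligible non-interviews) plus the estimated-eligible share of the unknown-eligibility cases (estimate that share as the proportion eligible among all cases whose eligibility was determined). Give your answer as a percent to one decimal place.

Num → 32
Determined eligible → 94 + 14 + 32 + 15 + 3 = 158
e = 158 / (158 + 89) = 158 / 247 = 0.6397
Estimated eligible among unknowns → 0.6397 × 14 = 8.96
Denominator → 158 + 8.96 = 166.96
REF2 = 32 / 166.96 = 0.1917

19.2%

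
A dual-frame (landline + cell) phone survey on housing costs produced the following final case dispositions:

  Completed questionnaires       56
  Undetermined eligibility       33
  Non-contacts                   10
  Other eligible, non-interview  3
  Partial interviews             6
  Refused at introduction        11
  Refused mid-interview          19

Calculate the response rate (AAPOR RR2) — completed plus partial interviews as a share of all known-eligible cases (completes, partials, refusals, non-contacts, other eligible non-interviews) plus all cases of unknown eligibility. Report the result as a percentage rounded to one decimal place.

44.9%

Declined to participate = 11 + 19 = 30
Top: 56 + 6 = 62
Base: 56 + 6 + 30 + 10 + 3 + 33 = 138
RR2 = 62 / 138 = 0.4493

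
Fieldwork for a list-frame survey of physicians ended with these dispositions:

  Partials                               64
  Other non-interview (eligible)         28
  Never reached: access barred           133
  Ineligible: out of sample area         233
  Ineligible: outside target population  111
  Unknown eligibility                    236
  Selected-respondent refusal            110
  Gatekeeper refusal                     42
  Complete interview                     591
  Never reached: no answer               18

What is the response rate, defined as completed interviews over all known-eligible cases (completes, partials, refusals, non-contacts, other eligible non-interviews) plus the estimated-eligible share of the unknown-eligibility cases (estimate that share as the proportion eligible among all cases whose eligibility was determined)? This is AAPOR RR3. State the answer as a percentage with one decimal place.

50.9%

Refused = 42 + 110 = 152
No contact after all attempts = 18 + 133 = 151
Screened out, ineligible = 111 + 233 = 344
Numerator: 591
Known eligible: 591 + 64 + 152 + 151 + 28 = 986
e = 986 / (986 + 344) = 986 / 1330 = 0.7414
Eligible share of unknowns: 0.7414 × 236 = 174.97
Denominator: 986 + 174.97 = 1160.97
RR3 = 591 / 1160.97 = 0.5091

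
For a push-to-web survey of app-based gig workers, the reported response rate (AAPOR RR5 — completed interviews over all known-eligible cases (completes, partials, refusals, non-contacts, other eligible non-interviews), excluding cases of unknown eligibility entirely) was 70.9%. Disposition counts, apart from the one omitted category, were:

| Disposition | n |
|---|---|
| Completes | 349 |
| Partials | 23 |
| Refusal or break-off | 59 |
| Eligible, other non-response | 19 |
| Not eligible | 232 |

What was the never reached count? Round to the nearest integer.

RR5 = 349 / D = 0.709
D = 349 / 0.709 = 492.2
Remaining denominator categories sum to 450
never reached = 492.2 − 450 ≈ 42

42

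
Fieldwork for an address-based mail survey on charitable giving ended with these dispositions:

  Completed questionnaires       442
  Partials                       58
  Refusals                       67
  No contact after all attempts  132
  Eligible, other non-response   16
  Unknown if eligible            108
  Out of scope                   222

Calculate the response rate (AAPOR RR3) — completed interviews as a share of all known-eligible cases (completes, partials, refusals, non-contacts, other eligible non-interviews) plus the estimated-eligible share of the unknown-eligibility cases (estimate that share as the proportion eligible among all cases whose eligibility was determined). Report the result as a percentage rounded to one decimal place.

55.4%

Numerator → 442
Known eligible → 442 + 58 + 67 + 132 + 16 = 715
e = 715 / (715 + 222) = 715 / 937 = 0.7631
Eligible share of unknowns → 0.7631 × 108 = 82.41
Denominator → 715 + 82.41 = 797.41
RR3 = 442 / 797.41 = 0.5543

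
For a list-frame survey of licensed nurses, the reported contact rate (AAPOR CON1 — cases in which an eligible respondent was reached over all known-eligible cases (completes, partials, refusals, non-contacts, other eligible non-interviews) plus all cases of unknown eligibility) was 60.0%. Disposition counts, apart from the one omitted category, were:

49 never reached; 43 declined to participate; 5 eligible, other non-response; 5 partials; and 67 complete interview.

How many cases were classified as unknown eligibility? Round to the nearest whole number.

31

Num → 67 + 5 + 43 + 5 = 120
CON1 = 120 / D = 0.600
D = 120 / 0.600 = 200.0
Rest of base = 169
unknown eligibility = 200.0 − 169 ≈ 31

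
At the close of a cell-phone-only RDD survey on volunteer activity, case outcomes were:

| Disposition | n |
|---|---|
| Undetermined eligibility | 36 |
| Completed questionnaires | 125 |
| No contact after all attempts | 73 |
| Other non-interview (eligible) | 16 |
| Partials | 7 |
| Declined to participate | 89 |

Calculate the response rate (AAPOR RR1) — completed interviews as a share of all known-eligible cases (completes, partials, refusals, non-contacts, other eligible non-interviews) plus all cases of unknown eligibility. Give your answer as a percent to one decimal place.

Numerator: 125
Denominator: 125 + 7 + 89 + 73 + 16 + 36 = 346
RR1 = 125 / 346 = 0.3613

36.1%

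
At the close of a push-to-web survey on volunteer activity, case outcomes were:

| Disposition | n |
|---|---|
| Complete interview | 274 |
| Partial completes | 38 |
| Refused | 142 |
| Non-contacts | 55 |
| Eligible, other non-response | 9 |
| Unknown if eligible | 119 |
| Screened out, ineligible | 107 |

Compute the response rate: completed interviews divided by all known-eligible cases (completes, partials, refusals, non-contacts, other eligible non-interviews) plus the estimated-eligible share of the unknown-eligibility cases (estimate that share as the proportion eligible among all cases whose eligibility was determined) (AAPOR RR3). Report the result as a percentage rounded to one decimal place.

Top → 274
Determined eligible → 274 + 38 + 142 + 55 + 9 = 518
e = 518 / (518 + 107) = 518 / 625 = 0.8288
e × U → 0.8288 × 119 = 98.63
Base → 518 + 98.63 = 616.63
RR3 = 274 / 616.63 = 0.4444

44.4%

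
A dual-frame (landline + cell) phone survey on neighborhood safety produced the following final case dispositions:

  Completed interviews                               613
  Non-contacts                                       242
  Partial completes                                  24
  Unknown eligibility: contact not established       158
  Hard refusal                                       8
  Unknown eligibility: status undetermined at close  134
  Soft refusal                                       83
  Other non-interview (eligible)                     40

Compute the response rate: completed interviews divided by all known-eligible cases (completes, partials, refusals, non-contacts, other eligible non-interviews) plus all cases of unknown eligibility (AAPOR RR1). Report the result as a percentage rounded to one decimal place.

Declined to participate = 8 + 83 = 91
Undetermined eligibility = 158 + 134 = 292
Top: 613
Base: 613 + 24 + 91 + 242 + 40 + 292 = 1302
RR1 = 613 / 1302 = 0.4708

47.1%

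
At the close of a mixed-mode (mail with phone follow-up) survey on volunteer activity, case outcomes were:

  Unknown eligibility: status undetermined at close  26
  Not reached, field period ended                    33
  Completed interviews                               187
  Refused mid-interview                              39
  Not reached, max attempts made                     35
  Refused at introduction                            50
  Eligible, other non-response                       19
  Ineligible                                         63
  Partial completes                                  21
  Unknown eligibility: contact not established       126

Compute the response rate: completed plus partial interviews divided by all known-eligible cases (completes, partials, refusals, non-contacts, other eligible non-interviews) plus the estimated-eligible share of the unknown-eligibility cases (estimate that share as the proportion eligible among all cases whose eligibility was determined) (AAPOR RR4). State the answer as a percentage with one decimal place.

40.4%

Refusal or break-off = 50 + 39 = 89
Never reached = 33 + 35 = 68
Eligibility not determined = 126 + 26 = 152
Top → 187 + 21 = 208
Determined eligible → 187 + 21 + 89 + 68 + 19 = 384
e = 384 / (384 + 63) = 384 / 447 = 0.8591
e × U → 0.8591 × 152 = 130.58
Base → 384 + 130.58 = 514.58
RR4 = 208 / 514.58 = 0.4042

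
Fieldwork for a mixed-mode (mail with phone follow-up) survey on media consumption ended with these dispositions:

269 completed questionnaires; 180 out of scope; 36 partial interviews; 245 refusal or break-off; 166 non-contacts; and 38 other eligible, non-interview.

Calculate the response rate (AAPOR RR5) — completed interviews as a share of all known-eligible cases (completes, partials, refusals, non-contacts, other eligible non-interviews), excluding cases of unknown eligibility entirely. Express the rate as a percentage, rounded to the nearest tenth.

35.7%

Num: 269
Base: 269 + 36 + 245 + 166 + 38 = 754
RR5 = 269 / 754 = 0.3568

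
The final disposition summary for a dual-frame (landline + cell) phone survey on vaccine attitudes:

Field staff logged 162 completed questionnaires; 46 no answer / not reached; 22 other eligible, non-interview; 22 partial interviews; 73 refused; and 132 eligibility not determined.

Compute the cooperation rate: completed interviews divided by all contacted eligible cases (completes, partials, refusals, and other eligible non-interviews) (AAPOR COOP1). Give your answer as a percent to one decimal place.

Numerator → 162
Base → 162 + 22 + 73 + 22 = 279
COOP1 = 162 / 279 = 0.5806

58.1%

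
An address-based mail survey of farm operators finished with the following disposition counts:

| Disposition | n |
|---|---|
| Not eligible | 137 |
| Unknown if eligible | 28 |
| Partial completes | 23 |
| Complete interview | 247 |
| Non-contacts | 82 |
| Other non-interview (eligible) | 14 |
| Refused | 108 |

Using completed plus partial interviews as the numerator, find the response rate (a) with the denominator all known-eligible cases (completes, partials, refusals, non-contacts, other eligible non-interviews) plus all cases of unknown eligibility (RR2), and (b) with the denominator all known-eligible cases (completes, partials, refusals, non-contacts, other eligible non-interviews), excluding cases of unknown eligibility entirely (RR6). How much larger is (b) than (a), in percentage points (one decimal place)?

Num: 247 + 23 = 270
Denominator: 247 + 23 + 108 + 82 + 14 + 28 = 502
RR2 = 270 / 502 = 0.5378
Denominator: 247 + 23 + 108 + 82 + 14 = 474
RR6 = 270 / 474 = 0.5696
Difference = 56.96 − 53.78 = 3.18 percentage points

3.2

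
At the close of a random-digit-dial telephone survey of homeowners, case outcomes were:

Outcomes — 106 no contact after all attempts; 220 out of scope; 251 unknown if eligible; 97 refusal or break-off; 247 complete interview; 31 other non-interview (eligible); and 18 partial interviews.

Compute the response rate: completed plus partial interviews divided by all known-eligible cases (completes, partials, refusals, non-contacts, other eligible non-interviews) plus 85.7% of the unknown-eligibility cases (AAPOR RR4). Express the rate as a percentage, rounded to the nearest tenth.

Top: 247 + 18 = 265
Eligible (known): 247 + 18 + 97 + 106 + 31 = 499
Eligible share of unknowns: 0.8570 × 251 = 215.11
Denominator: 499 + 215.11 = 714.11
RR4 = 265 / 714.11 = 0.3711

37.1%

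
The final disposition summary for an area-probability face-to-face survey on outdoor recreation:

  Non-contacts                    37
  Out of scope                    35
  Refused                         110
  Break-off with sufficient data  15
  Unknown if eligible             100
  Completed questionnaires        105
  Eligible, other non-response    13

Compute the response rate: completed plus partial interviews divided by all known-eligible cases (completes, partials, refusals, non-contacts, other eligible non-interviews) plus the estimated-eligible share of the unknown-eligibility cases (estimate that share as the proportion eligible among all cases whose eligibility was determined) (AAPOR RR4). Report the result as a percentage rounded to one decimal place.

32.5%

Num → 105 + 15 = 120
Known eligible → 105 + 15 + 110 + 37 + 13 = 280
e = 280 / (280 + 35) = 280 / 315 = 0.8889
Eligible share of unknowns → 0.8889 × 100 = 88.89
Base → 280 + 88.89 = 368.89
RR4 = 120 / 368.89 = 0.3253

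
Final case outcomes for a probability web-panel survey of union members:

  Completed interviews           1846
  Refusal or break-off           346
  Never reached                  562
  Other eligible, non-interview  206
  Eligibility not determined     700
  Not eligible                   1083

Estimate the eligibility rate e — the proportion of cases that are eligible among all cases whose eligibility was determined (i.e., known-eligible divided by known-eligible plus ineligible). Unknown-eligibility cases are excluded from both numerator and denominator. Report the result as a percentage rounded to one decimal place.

Eligible (known) = 1846 + 346 + 562 + 206 = 2960
e = 2960 / (2960 + 1083) = 2960 / 4043 = 0.7321

73.2%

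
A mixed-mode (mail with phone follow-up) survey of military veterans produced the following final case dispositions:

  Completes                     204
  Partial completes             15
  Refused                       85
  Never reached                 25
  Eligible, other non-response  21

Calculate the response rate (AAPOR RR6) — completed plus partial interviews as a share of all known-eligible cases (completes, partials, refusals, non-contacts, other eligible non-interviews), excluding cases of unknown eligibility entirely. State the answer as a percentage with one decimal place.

62.6%

Top = 204 + 15 = 219
Denom = 204 + 15 + 85 + 25 + 21 = 350
RR6 = 219 / 350 = 0.6257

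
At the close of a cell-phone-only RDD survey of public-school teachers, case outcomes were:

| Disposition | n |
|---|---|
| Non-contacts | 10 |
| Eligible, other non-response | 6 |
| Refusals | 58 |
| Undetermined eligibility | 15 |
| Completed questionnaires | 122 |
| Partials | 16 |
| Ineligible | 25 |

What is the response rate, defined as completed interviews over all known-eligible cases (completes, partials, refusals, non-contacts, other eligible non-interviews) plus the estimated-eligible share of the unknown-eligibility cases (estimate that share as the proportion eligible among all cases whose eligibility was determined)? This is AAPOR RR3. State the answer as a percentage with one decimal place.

54.1%

Top → 122
Known eligible → 122 + 16 + 58 + 10 + 6 = 212
e = 212 / (212 + 25) = 212 / 237 = 0.8945
e × U → 0.8945 × 15 = 13.42
Denom → 212 + 13.42 = 225.42
RR3 = 122 / 225.42 = 0.5412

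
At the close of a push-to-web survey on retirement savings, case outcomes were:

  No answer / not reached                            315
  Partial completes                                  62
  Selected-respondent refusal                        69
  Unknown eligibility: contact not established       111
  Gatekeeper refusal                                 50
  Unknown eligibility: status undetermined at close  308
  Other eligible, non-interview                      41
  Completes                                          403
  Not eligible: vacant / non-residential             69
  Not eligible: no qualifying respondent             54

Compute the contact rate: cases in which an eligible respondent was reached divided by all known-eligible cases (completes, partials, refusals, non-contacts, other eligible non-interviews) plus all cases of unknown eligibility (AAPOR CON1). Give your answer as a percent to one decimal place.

Refusal or break-off = 50 + 69 = 119
Eligibility not determined = 111 + 308 = 419
Not eligible = 54 + 69 = 123
Numerator = 403 + 62 + 119 + 41 = 625
Denominator = 403 + 62 + 119 + 315 + 41 + 419 = 1359
CON1 = 625 / 1359 = 0.4599

46.0%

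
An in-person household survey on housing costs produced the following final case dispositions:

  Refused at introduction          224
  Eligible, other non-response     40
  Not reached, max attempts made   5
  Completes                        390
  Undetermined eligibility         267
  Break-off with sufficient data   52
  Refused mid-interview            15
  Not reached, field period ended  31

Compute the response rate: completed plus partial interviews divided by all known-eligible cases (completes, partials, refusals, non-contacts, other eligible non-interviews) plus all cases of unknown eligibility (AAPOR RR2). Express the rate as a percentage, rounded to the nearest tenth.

43.2%

Refusals = 224 + 15 = 239
No answer / not reached = 31 + 5 = 36
Top → 390 + 52 = 442
Base → 390 + 52 + 239 + 36 + 40 + 267 = 1024
RR2 = 442 / 1024 = 0.4316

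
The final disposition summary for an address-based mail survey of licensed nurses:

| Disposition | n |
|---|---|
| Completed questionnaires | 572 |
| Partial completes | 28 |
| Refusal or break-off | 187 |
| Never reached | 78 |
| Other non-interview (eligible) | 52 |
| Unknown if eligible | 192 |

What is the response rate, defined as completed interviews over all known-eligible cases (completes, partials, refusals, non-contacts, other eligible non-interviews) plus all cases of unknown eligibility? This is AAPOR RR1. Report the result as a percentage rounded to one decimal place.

51.6%

Num: 572
Denominator: 572 + 28 + 187 + 78 + 52 + 192 = 1109
RR1 = 572 / 1109 = 0.5158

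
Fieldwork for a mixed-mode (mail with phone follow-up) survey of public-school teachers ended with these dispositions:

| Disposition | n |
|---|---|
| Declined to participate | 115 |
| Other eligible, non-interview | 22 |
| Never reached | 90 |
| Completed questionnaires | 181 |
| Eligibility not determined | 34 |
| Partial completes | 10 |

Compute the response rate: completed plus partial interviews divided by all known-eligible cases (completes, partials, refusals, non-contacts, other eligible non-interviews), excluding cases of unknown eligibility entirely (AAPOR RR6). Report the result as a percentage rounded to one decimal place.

45.7%

Numerator: 181 + 10 = 191
Denom: 181 + 10 + 115 + 90 + 22 = 418
RR6 = 191 / 418 = 0.4569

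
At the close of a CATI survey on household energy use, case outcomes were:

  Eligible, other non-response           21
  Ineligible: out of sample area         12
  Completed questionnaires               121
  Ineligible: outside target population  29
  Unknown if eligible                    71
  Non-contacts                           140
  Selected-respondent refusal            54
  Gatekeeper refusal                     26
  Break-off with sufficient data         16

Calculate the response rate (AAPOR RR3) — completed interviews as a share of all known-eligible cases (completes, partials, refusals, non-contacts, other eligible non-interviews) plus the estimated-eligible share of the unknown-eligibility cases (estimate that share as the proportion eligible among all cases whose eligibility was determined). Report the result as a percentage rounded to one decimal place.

27.4%

Refusals = 26 + 54 = 80
Ineligible = 29 + 12 = 41
Numerator = 121
Known eligible = 121 + 16 + 80 + 140 + 21 = 378
e = 378 / (378 + 41) = 378 / 419 = 0.9021
e × U = 0.9021 × 71 = 64.05
Denominator = 378 + 64.05 = 442.05
RR3 = 121 / 442.05 = 0.2737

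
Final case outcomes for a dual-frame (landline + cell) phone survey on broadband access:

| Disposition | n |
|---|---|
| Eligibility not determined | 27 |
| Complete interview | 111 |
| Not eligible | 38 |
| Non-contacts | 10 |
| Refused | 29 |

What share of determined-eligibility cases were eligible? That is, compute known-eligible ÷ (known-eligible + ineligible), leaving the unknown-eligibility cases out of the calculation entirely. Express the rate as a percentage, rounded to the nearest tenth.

79.8%

Determined eligible: 111 + 29 + 10 = 150
e = 150 / (150 + 38) = 150 / 188 = 0.7979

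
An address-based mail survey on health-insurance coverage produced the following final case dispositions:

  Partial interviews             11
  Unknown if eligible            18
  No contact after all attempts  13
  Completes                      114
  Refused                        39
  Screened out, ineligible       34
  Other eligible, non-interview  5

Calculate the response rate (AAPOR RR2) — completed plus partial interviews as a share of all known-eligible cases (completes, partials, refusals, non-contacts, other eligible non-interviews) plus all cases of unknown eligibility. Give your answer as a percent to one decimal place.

Numerator → 114 + 11 = 125
Denom → 114 + 11 + 39 + 13 + 5 + 18 = 200
RR2 = 125 / 200 = 0.6250

62.5%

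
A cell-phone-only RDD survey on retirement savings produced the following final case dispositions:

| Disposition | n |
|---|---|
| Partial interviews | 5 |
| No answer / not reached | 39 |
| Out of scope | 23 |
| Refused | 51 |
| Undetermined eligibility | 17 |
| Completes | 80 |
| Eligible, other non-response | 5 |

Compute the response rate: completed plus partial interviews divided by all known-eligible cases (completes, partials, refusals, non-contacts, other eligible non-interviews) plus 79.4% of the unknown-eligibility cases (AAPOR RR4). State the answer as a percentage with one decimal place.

43.9%

Numerator → 80 + 5 = 85
Known eligible → 80 + 5 + 51 + 39 + 5 = 180
Estimated eligible among unknowns → 0.7940 × 17 = 13.50
Denom → 180 + 13.50 = 193.50
RR4 = 85 / 193.50 = 0.4393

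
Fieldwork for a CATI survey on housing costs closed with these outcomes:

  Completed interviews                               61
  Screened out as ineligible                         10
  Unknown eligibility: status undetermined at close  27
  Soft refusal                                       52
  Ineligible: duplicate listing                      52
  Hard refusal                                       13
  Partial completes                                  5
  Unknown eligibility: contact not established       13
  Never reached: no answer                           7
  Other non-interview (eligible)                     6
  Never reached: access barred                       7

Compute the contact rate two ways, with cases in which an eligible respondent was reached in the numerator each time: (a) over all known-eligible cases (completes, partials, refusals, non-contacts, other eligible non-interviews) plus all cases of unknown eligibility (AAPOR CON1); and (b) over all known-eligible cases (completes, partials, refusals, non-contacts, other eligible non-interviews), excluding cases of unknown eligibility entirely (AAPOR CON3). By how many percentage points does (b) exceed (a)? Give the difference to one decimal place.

Declined to participate = 13 + 52 = 65
No contact after all attempts = 7 + 7 = 14
Unknown eligibility = 13 + 27 = 40
Ineligible = 10 + 52 = 62
Top = 61 + 5 + 65 + 6 = 137
Denominator = 61 + 5 + 65 + 14 + 6 + 40 = 191
CON1 = 137 / 191 = 0.7173
Denominator = 61 + 5 + 65 + 14 + 6 = 151
CON3 = 137 / 151 = 0.9073
Difference = 90.73 − 71.73 = 19.00 percentage points

19.0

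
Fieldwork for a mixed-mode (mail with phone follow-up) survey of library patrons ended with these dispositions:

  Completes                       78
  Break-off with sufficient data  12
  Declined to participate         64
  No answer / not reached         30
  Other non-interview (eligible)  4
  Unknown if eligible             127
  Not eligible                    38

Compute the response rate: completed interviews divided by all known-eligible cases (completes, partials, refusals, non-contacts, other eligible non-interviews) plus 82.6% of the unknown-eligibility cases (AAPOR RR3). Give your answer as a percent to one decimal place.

26.6%

Top → 78
Known eligible → 78 + 12 + 64 + 30 + 4 = 188
Eligible share of unknowns → 0.8260 × 127 = 104.90
Denominator → 188 + 104.90 = 292.90
RR3 = 78 / 292.90 = 0.2663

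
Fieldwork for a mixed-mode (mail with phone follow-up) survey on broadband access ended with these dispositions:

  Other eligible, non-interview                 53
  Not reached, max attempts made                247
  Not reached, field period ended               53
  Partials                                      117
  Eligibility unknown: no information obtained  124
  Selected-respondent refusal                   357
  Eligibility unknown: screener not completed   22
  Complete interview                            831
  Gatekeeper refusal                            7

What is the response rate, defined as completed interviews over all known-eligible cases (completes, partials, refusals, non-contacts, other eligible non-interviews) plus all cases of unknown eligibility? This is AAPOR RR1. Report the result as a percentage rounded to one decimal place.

Refusal or break-off = 7 + 357 = 364
No answer / not reached = 53 + 247 = 300
Eligibility not determined = 22 + 124 = 146
Numerator → 831
Denom → 831 + 117 + 364 + 300 + 53 + 146 = 1811
RR1 = 831 / 1811 = 0.4589

45.9%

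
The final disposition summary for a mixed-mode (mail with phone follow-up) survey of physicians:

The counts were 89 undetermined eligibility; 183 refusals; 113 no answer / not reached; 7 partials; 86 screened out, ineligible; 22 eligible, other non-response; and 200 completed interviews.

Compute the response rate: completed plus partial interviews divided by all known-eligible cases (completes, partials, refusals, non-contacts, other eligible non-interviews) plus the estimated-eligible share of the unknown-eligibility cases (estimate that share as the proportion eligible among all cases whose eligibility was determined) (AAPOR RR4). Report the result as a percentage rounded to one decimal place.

Num → 200 + 7 = 207
Determined eligible → 200 + 7 + 183 + 113 + 22 = 525
e = 525 / (525 + 86) = 525 / 611 = 0.8592
Eligible share of unknowns → 0.8592 × 89 = 76.47
Denom → 525 + 76.47 = 601.47
RR4 = 207 / 601.47 = 0.3442

34.4%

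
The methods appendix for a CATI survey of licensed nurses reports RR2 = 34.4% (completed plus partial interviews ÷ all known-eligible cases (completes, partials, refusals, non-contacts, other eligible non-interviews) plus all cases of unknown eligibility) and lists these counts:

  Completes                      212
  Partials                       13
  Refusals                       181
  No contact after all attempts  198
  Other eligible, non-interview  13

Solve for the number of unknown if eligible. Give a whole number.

Num → 212 + 13 = 225
RR2 = 225 / D = 0.344
D = 225 / 0.344 = 654.1
Other denominator terms total 617
unknown if eligible = 654.1 − 617 ≈ 37

37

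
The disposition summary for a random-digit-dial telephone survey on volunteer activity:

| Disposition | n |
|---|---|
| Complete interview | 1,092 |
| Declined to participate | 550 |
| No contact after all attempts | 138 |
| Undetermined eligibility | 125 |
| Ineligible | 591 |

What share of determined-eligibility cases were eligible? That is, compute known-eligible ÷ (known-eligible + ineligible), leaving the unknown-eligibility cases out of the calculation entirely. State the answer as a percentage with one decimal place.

75.1%

Eligible (known) = 1092 + 550 + 138 = 1780
e = 1780 / (1780 + 591) = 1780 / 2371 = 0.7507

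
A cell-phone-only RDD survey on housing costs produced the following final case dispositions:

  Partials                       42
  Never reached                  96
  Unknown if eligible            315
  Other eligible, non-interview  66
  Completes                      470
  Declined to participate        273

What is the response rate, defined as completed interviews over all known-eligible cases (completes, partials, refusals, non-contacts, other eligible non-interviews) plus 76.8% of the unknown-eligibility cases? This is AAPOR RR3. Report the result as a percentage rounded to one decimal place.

Top → 470
Known eligible → 470 + 42 + 273 + 96 + 66 = 947
e × U → 0.7680 × 315 = 241.92
Denominator → 947 + 241.92 = 1188.92
RR3 = 470 / 1188.92 = 0.3953

39.5%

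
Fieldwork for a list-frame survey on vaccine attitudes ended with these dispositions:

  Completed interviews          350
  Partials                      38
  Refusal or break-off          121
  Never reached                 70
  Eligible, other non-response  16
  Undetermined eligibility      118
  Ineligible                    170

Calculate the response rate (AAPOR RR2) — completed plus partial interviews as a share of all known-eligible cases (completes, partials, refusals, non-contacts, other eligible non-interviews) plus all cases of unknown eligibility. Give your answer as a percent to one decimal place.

Numerator = 350 + 38 = 388
Denom = 350 + 38 + 121 + 70 + 16 + 118 = 713
RR2 = 388 / 713 = 0.5442

54.4%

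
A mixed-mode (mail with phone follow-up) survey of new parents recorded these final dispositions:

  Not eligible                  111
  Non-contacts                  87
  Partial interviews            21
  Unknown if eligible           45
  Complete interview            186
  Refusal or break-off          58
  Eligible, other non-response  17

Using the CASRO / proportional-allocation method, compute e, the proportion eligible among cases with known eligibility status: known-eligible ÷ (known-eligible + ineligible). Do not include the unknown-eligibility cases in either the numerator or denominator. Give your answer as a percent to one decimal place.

Eligible (known): 186 + 21 + 58 + 87 + 17 = 369
e = 369 / (369 + 111) = 369 / 480 = 0.7688

76.9%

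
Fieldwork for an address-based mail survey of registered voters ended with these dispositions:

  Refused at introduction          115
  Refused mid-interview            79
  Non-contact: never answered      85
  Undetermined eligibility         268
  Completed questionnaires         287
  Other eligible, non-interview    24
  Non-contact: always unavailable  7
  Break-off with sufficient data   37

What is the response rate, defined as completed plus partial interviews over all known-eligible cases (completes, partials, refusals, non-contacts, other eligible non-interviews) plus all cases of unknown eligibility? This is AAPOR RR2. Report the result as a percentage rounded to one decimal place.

35.9%

Refusal or break-off = 115 + 79 = 194
Non-contacts = 85 + 7 = 92
Top = 287 + 37 = 324
Denominator = 287 + 37 + 194 + 92 + 24 + 268 = 902
RR2 = 324 / 902 = 0.3592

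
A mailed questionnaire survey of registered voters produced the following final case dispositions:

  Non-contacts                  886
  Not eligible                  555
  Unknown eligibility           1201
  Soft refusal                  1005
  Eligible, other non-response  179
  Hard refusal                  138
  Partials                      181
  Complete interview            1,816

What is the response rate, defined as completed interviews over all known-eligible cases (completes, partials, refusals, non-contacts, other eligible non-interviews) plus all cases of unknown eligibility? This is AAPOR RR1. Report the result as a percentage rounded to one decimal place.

33.6%

Refused = 138 + 1005 = 1143
Top = 1816
Denominator = 1816 + 181 + 1143 + 886 + 179 + 1201 = 5406
RR1 = 1816 / 5406 = 0.3359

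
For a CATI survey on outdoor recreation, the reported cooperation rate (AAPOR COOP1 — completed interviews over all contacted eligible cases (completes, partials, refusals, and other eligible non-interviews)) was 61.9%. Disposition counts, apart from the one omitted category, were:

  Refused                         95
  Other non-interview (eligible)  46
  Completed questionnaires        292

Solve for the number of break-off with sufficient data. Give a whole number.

39

COOP1 = 292 / D = 0.619
D = 292 / 0.619 = 471.7
Rest of base = 433
break-off with sufficient data = 471.7 − 433 ≈ 39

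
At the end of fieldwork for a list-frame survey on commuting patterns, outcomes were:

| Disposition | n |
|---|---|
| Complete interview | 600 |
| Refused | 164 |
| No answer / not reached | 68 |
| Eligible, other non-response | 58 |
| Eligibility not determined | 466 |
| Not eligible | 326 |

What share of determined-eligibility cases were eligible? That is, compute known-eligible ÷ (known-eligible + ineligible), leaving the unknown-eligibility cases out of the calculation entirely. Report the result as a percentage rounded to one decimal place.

73.2%

Determined eligible: 600 + 164 + 68 + 58 = 890
e = 890 / (890 + 326) = 890 / 1216 = 0.7319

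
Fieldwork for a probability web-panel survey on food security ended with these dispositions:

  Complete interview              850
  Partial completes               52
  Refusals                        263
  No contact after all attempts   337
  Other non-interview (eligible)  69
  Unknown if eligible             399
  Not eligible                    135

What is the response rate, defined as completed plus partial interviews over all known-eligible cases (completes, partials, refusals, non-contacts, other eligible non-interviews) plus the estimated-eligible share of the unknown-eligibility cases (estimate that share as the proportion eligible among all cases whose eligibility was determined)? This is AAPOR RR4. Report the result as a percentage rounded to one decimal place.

Numerator: 850 + 52 = 902
Determined eligible: 850 + 52 + 263 + 337 + 69 = 1571
e = 1571 / (1571 + 135) = 1571 / 1706 = 0.9209
e × U: 0.9209 × 399 = 367.44
Denominator: 1571 + 367.44 = 1938.44
RR4 = 902 / 1938.44 = 0.4653

46.5%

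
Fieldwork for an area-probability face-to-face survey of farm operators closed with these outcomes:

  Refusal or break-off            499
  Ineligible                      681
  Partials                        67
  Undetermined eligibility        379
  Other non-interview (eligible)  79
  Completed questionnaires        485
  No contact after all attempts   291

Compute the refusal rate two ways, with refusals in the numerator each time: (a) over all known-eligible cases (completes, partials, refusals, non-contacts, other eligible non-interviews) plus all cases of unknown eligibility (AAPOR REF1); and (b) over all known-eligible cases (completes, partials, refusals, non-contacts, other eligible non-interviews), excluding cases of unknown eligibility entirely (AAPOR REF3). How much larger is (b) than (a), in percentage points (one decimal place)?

Top = 499
Denominator = 485 + 67 + 499 + 291 + 79 + 379 = 1800
REF1 = 499 / 1800 = 0.2772
Denominator = 485 + 67 + 499 + 291 + 79 = 1421
REF3 = 499 / 1421 = 0.3512
Difference = 35.12 − 27.72 = 7.40 percentage points

7.4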